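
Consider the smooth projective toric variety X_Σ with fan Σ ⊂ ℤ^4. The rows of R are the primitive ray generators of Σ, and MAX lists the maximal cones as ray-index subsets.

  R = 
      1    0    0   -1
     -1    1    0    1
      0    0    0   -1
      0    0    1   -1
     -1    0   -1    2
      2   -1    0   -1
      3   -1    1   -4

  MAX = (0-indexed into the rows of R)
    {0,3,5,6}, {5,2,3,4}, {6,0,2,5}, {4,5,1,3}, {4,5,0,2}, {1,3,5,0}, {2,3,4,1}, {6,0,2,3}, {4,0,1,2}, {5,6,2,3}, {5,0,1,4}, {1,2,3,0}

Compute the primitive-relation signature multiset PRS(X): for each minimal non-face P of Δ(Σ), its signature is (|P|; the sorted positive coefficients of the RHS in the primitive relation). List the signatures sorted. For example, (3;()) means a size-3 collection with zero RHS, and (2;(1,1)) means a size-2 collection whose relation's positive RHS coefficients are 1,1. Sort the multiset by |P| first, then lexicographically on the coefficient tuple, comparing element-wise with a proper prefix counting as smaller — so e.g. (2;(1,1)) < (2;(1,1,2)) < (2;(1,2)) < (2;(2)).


5 minimal non-faces of Δ(Σ) (on 7 rays):

  {4,6}:  v_{4} + v_{6} = v_{2} + v_{5}  →  sig = (2;(1,1))
  {1,6}:  v_{1} + v_{6} = 2·v_{0} + v_{3}  →  sig = (2;(1,2))
  {0,3,4}:  v_{0} + v_{3} + v_{4} = 0  →  sig = (3;())
  {1,2,5}:  v_{1} + v_{2} + v_{5} = v_{0}  →  sig = (3;(1))
  {0,2,3,5}:  v_{0} + v_{2} + v_{3} + v_{5} = v_{6}  →  sig = (4;(1))

Signatures (|P|; sorted positive RHS coefficients), sorted:
    (2;(1,1))
    (2;(1,2))
    (3;())
    (3;(1))
    (4;(1))


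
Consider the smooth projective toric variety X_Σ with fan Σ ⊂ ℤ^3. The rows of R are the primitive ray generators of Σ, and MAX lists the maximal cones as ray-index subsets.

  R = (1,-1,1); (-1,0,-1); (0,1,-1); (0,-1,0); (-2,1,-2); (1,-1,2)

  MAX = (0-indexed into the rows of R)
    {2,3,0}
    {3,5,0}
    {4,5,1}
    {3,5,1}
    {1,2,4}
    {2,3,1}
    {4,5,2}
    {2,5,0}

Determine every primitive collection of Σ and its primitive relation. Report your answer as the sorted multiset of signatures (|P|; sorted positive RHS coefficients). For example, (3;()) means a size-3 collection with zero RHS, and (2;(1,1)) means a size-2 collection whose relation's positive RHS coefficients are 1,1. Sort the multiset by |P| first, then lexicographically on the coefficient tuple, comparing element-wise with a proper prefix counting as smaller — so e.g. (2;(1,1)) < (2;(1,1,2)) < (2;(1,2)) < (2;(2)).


Σ has 5 primitive collections:

  P={0,1}:  v_{0} + v_{1} = v_{3}  →  sig = (2;(1))
  P={0,4}:  v_{0} + v_{4} = v_{1}  →  sig = (2;(1))
  P={3,4}:  v_{3} + v_{4} = 2·v_{1}  →  sig = (2;(2))
  P={1,2,5}:  v_{1} + v_{2} + v_{5} = 0  →  sig = (3;())
  P={2,3,5}:  v_{2} + v_{3} + v_{5} = v_{0}  →  sig = (3;(1))

Hence PRS(X_Σ) =
[(2;(1)), (2;(1)), (2;(2)), (3;()), (3;(1))]


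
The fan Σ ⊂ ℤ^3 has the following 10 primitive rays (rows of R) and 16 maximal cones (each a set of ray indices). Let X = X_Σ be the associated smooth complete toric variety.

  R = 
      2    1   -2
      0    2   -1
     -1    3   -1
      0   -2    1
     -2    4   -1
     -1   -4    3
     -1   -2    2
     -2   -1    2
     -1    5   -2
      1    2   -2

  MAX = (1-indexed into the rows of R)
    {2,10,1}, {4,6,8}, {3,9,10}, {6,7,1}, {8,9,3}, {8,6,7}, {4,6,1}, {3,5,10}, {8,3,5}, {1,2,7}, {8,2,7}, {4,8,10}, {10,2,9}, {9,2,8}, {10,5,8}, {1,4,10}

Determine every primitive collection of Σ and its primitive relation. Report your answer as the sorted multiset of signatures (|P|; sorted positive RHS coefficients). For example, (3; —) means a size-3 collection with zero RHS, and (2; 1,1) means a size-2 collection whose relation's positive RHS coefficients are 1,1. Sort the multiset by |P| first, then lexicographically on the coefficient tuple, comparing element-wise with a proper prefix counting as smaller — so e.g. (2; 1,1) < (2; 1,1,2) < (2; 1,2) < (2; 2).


Primitive collections (24):

  • {1,8}:  v_{1} + v_{8} = 0 ; sig = (2; —)
  • {2,4}:  v_{2} + v_{4} = 0 ; sig = (2; —)
  • {7,10}:  v_{7} + v_{10} = 0 ; sig = (2; —)
  • {2,3}:  v_{2} + v_{3} = v_{9} ; sig = (2; 1)
  • {2,6}:  v_{2} + v_{6} = v_{7} ; sig = (2; 1)
  • {3,6}:  v_{3} + v_{6} = v_{8} ; sig = (2; 1)
  • {4,7}:  v_{4} + v_{7} = v_{6} ; sig = (2; 1)
  • {4,9}:  v_{4} + v_{9} = v_{3} ; sig = (2; 1)
  • {6,10}:  v_{6} + v_{10} = v_{4} ; sig = (2; 1)
  • {1,3}:  v_{1} + v_{3} = v_{2} + v_{10} ; sig = (2; 1,1)
  • {1,5}:  v_{1} + v_{5} = v_{3} + v_{10} ; sig = (2; 1,1)
  • {3,4}:  v_{3} + v_{4} = v_{8} + v_{10} ; sig = (2; 1,1)
  • {3,7}:  v_{3} + v_{7} = v_{2} + v_{8} ; sig = (2; 1,1)
  • {5,7}:  v_{5} + v_{7} = v_{3} + v_{8} ; sig = (2; 1,1)
  • {6,9}:  v_{6} + v_{9} = v_{2} + v_{8} ; sig = (2; 1,1)
  • {1,9}:  v_{1} + v_{9} = 2·v_{2} + v_{10} ; sig = (2; 1,2)
  • {5,6}:  v_{5} + v_{6} = 2·v_{8} + v_{10} ; sig = (2; 1,2)
  • {7,9}:  v_{7} + v_{9} = 2·v_{2} + v_{8} ; sig = (2; 1,2)
  • {2,5}:  v_{2} + v_{5} = 2·v_{3} ; sig = (2; 2)
  • {4,5}:  v_{4} + v_{5} = 2·v_{8} + 2·v_{10} ; sig = (2; 2,2)
  • {5,9}:  v_{5} + v_{9} = 3·v_{3} ; sig = (2; 3)
  • {2,8,10}:  v_{2} + v_{8} + v_{10} = v_{3} ; sig = (3; 1)
  • {3,8,10}:  v_{3} + v_{8} + v_{10} = v_{5} ; sig = (3; 1)
  • {8,9,10}:  v_{8} + v_{9} + v_{10} = 2·v_{3} ; sig = (3; 2)

Sorted signature multiset PRS(X):
    |P|=2: 21 collections, coeffs (), (), (), (1), (1), (1), (1), (1), (1), (1,1), (1,1), (1,1), (1,1), (1,1), (1,1), (1,2), (1,2), (1,2), (2), (2,2), (3)
    |P|=3: 3 collections, coeffs (1), (1), (2)


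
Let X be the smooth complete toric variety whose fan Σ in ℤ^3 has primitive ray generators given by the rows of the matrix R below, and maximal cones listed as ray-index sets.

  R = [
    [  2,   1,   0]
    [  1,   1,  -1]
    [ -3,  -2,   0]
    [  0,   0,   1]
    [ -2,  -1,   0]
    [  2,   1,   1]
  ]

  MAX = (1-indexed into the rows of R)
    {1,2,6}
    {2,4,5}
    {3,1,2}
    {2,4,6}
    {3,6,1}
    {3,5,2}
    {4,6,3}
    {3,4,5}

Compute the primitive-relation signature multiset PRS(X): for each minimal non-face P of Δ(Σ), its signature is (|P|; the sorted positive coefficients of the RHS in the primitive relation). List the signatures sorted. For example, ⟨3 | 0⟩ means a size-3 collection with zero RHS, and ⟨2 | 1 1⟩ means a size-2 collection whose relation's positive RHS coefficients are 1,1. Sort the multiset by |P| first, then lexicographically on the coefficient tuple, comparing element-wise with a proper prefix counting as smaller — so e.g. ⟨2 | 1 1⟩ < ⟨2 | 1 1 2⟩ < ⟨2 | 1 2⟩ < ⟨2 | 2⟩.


Minimal non-faces — 5 found among 6 rays, 8 max cones:

  P = {1,5}:  v_{1} + v_{5} = 0  ⇒ sig = ⟨2 | 0⟩
  P = {1,4}:  v_{1} + v_{4} = v_{6}  ⇒ sig = ⟨2 | 1⟩
  P = {5,6}:  v_{5} + v_{6} = v_{4}  ⇒ sig = ⟨2 | 1⟩
  P = {2,3,6}:  v_{2} + v_{3} + v_{6} = 0  ⇒ sig = ⟨3 | 0⟩
  P = {2,3,4}:  v_{2} + v_{3} + v_{4} = v_{5}  ⇒ sig = ⟨3 | 1⟩

Signatures (|P|; sorted positive RHS coefficients), sorted:
    ⟨2 | 0⟩
    ⟨2 | 1⟩
    ⟨2 | 1⟩
    ⟨3 | 0⟩
    ⟨3 | 1⟩


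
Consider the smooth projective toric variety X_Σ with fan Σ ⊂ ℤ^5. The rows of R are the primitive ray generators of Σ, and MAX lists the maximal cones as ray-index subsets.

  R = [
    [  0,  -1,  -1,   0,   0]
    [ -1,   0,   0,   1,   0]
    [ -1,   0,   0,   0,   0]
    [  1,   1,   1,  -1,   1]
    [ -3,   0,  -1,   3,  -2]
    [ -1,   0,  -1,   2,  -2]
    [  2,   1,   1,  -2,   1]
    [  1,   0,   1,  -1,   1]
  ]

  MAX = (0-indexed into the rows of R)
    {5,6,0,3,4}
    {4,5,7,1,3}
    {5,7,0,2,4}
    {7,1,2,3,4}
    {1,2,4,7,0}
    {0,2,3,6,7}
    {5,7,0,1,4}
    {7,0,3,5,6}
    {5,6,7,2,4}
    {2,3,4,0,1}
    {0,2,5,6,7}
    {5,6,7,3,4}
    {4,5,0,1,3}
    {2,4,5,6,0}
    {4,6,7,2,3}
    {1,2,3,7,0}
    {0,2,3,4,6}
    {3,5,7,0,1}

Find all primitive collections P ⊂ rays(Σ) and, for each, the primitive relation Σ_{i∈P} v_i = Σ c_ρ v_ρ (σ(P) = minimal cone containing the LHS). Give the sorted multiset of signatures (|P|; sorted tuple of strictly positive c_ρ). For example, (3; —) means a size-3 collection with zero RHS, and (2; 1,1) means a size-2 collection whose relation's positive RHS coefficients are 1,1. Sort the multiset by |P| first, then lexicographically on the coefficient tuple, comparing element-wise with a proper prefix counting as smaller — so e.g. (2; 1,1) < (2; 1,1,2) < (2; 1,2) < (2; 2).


Σ has 5 primitive collections:

  • {1,6}:  v_{1} + v_{6} = v_{3}  ⟹  sig = (2; 1)
  • {1,2,5}:  v_{1} + v_{2} + v_{5} = v_{4}  ⟹  sig = (3; 1)
  • {2,3,5}:  v_{2} + v_{3} + v_{5} = v_{4} + v_{6}  ⟹  sig = (3; 1,1)
  • {0,4,6,7}:  v_{0} + v_{4} + v_{6} + v_{7} = 0  ⟹  sig = (4; —)
  • {0,3,4,7}:  v_{0} + v_{3} + v_{4} + v_{7} = v_{1}  ⟹  sig = (4; 1)

Sorted signature multiset PRS(X):
[(2; 1), (3; 1), (3; 1,1), (4; —), (4; 1)]


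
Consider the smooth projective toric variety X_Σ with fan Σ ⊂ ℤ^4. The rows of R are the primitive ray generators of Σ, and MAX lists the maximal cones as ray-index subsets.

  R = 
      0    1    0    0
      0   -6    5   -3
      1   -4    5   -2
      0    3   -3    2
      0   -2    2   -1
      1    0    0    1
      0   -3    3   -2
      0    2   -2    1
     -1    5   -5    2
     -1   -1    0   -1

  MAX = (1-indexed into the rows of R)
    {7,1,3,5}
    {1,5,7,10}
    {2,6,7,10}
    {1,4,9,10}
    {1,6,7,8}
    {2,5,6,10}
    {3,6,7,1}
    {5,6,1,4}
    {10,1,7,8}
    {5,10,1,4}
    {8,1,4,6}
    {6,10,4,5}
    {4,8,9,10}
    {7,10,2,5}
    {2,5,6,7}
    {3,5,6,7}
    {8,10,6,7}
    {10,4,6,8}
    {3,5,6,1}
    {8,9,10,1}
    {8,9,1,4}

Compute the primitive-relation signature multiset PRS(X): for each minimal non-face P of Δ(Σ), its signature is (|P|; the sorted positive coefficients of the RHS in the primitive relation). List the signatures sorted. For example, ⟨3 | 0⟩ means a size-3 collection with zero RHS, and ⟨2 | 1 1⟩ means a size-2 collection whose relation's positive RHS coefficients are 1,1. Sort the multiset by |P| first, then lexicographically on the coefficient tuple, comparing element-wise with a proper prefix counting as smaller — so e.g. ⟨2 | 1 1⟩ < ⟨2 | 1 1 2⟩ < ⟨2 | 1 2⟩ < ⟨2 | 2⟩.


Minimal non-faces — 18 found among 10 rays, 21 max cones:

  P = {4,7}:  v_{4} + v_{7} = 0  →  sig = ⟨2 | 0⟩
  P = {5,8}:  v_{5} + v_{8} = 0  →  sig = ⟨2 | 0⟩
  P = {2,9}:  v_{2} + v_{9} = v_{10}  →  sig = ⟨2 | 1⟩
  P = {3,9}:  v_{3} + v_{9} = v_{1}  →  sig = ⟨2 | 1⟩
  P = {1,2}:  v_{1} + v_{2} = v_{5} + v_{7}  →  sig = ⟨2 | 1 1⟩
  P = {3,10}:  v_{3} + v_{10} = v_{5} + v_{7}  →  sig = ⟨2 | 1 1⟩
  P = {6,9}:  v_{6} + v_{9} = v_{4} + v_{8}  →  sig = ⟨2 | 1 1⟩
  P = {2,4}:  v_{2} + v_{4} = v_{5} + v_{6} + v_{10}  →  sig = ⟨2 | 1 1 1⟩
  P = {2,8}:  v_{2} + v_{8} = v_{6} + v_{7} + v_{10}  →  sig = ⟨2 | 1 1 1⟩
  P = {3,4}:  v_{3} + v_{4} = v_{1} + v_{5} + v_{6}  →  sig = ⟨2 | 1 1 1⟩
  P = {3,8}:  v_{3} + v_{8} = v_{1} + v_{6} + v_{7}  →  sig = ⟨2 | 1 1 1⟩
  P = {5,9}:  v_{5} + v_{9} = v_{1} + v_{4} + v_{10}  →  sig = ⟨2 | 1 1 1⟩
  P = {7,9}:  v_{7} + v_{9} = v_{1} + v_{8} + v_{10}  →  sig = ⟨2 | 1 1 1⟩
  P = {2,3}:  v_{2} + v_{3} = 2·v_{5} + v_{6} + 2·v_{7}  →  sig = ⟨2 | 1 2 2⟩
  P = {1,6,10}:  v_{1} + v_{6} + v_{10} = 0  →  sig = ⟨3 | 0⟩
  P = {1,4,8,10}:  v_{1} + v_{4} + v_{8} + v_{10} = v_{9}  →  sig = ⟨4 | 1⟩
  P = {1,5,6,7}:  v_{1} + v_{5} + v_{6} + v_{7} = v_{3}  →  sig = ⟨4 | 1⟩
  P = {5,6,7,10}:  v_{5} + v_{6} + v_{7} + v_{10} = v_{2}  →  sig = ⟨4 | 1⟩

Sorted signature multiset PRS(X):
    |P|=2: 14 collections, coeffs (), (), (1), (1), (1,1), (1,1), (1,1), (1,1,1), (1,1,1), (1,1,1), (1,1,1), (1,1,1), (1,1,1), (1,2,2)
    |P|=3: 1 collection, coeffs ()
    |P|=4: 3 collections, coeffs (1), (1), (1)


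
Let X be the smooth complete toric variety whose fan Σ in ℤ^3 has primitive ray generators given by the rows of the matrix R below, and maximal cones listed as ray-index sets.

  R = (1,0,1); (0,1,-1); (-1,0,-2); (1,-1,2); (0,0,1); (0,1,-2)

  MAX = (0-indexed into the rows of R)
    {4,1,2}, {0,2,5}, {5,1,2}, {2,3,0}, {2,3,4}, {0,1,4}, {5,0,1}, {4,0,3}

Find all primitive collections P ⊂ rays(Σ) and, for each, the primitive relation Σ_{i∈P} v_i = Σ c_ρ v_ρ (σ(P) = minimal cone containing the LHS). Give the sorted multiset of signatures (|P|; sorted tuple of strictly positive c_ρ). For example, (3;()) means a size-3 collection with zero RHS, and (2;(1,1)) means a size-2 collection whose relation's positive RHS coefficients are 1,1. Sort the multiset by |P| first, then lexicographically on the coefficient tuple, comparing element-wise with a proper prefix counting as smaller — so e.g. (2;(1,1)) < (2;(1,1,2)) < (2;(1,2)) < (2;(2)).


Δ(Σ) — 6 vertices, 5 min non-faces:

  {1,3}:  v_{1} + v_{3} = v_{0} — sig = (2;(1))
  {4,5}:  v_{4} + v_{5} = v_{1} — sig = (2;(1))
  {3,5}:  v_{3} + v_{5} = 2·v_{0} + v_{2} — sig = (2;(1,2))
  {0,2,4}:  v_{0} + v_{2} + v_{4} = 0 — sig = (3;())
  {0,1,2}:  v_{0} + v_{1} + v_{2} = v_{5} — sig = (3;(1))

Hence PRS(X_Σ) =
    |P|=2: 3 collections, coeffs (1), (1), (1,2)
    |P|=3: 2 collections, coeffs (), (1)


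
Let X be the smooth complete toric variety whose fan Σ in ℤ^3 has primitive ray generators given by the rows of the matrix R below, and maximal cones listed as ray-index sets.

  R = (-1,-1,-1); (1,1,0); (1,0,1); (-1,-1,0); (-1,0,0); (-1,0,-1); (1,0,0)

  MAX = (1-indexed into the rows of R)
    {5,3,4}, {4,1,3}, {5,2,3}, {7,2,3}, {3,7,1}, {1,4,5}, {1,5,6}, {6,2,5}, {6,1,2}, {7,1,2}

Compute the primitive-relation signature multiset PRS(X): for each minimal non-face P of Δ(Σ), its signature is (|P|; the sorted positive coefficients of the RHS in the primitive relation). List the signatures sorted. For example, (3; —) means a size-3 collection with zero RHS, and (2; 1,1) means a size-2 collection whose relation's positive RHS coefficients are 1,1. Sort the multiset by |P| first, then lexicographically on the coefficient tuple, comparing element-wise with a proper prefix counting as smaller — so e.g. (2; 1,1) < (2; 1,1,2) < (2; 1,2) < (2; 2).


Σ has 9 primitive collections:

  • {2,4}:  v_{2} + v_{4} = 0 — sig = (2; —)
  • {3,6}:  v_{3} + v_{6} = 0 — sig = (2; —)
  • {5,7}:  v_{5} + v_{7} = 0 — sig = (2; —)
  • {4,6}:  v_{4} + v_{6} = v_{1} + v_{5} — sig = (2; 1,1)
  • {4,7}:  v_{4} + v_{7} = v_{1} + v_{3} — sig = (2; 1,1)
  • {6,7}:  v_{6} + v_{7} = v_{1} + v_{2} — sig = (2; 1,1)
  • {1,2,3}:  v_{1} + v_{2} + v_{3} = v_{7} — sig = (3; 1)
  • {1,2,5}:  v_{1} + v_{2} + v_{5} = v_{6} — sig = (3; 1)
  • {1,3,5}:  v_{1} + v_{3} + v_{5} = v_{4} — sig = (3; 1)

Signatures (|P|; sorted positive RHS coefficients), sorted:
    |P|=2: 6 collections, coeffs (), (), (), (1,1), (1,1), (1,1)
    |P|=3: 3 collections, coeffs (1), (1), (1)


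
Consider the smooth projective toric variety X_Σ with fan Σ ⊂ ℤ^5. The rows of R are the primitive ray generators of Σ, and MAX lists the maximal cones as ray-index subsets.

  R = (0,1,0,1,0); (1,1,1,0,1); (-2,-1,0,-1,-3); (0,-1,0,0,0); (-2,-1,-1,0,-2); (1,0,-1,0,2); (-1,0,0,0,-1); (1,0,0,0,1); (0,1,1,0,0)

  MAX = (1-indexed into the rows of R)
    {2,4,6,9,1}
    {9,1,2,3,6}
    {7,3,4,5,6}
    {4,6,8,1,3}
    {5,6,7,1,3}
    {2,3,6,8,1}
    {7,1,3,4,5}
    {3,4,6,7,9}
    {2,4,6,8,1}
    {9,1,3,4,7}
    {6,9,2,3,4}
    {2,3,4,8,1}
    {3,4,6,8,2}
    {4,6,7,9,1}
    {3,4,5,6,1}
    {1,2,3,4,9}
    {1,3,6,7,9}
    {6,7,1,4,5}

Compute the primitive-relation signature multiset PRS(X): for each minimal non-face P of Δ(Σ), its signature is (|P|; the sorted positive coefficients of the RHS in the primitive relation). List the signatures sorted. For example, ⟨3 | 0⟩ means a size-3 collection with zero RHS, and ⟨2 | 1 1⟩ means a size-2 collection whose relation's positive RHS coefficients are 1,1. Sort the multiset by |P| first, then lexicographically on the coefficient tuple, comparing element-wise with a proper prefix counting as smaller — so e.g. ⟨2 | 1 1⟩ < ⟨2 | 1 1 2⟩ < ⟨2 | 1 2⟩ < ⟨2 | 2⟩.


Minimal non-faces — 9 found among 9 rays, 18 max cones:

  P={7,8}:  v_{7} + v_{8} = 0  ⇒ sig = ⟨2 | 0⟩
  P={2,5}:  v_{2} + v_{5} = v_{7}  ⇒ sig = ⟨2 | 1⟩
  P={2,7}:  v_{2} + v_{7} = v_{9}  ⇒ sig = ⟨2 | 1⟩
  P={8,9}:  v_{8} + v_{9} = v_{2}  ⇒ sig = ⟨2 | 1⟩
  P={5,8}:  v_{5} + v_{8} = v_{1} + v_{3} + v_{4} + v_{6}  ⇒ sig = ⟨2 | 1 1 1 1⟩
  P={5,9}:  v_{5} + v_{9} = 2·v_{7}  ⇒ sig = ⟨2 | 2⟩
  P={1,2,3,4,6}:  v_{1} + v_{2} + v_{3} + v_{4} + v_{6} = 0  ⇒ sig = ⟨5 | 0⟩
  P={1,3,4,6,7}:  v_{1} + v_{3} + v_{4} + v_{6} + v_{7} = v_{5}  ⇒ sig = ⟨5 | 1⟩
  P={1,3,4,6,9}:  v_{1} + v_{3} + v_{4} + v_{6} + v_{9} = v_{7}  ⇒ sig = ⟨5 | 1⟩

Hence PRS(X_Σ) =
    |P|=2: 6 collections, coeffs (), (1), (1), (1), (1,1,1,1), (2)
    |P|=5: 3 collections, coeffs (), (1), (1)


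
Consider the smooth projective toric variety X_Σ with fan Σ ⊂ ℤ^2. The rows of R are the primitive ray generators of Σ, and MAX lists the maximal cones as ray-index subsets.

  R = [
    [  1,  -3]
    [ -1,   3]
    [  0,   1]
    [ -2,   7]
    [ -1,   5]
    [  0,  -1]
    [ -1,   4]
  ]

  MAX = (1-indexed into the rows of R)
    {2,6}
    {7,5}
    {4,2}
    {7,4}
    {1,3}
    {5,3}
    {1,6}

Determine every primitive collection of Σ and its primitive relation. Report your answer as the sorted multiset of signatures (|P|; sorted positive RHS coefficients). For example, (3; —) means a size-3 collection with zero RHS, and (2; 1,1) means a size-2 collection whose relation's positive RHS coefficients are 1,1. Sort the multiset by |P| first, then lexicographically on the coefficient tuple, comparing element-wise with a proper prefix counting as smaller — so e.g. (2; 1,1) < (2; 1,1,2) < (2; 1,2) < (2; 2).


The 14 primitive collections of Σ (r=7, n=2):

  P={1,2}:  v_{1} + v_{2} = 0 — sig = (2; —)
  P={3,6}:  v_{3} + v_{6} = 0 — sig = (2; —)
  P={1,4}:  v_{1} + v_{4} = v_{7} — sig = (2; 1)
  P={1,7}:  v_{1} + v_{7} = v_{3} — sig = (2; 1)
  P={2,3}:  v_{2} + v_{3} = v_{7} — sig = (2; 1)
  P={2,7}:  v_{2} + v_{7} = v_{4} — sig = (2; 1)
  P={3,7}:  v_{3} + v_{7} = v_{5} — sig = (2; 1)
  P={5,6}:  v_{5} + v_{6} = v_{7} — sig = (2; 1)
  P={6,7}:  v_{6} + v_{7} = v_{2} — sig = (2; 1)
  P={1,5}:  v_{1} + v_{5} = 2·v_{3} — sig = (2; 2)
  P={2,5}:  v_{2} + v_{5} = 2·v_{7} — sig = (2; 2)
  P={3,4}:  v_{3} + v_{4} = 2·v_{7} — sig = (2; 2)
  P={4,6}:  v_{4} + v_{6} = 2·v_{2} — sig = (2; 2)
  P={4,5}:  v_{4} + v_{5} = 3·v_{7} — sig = (2; 3)

Hence PRS(X_Σ) =
{ (2; —) ×2,  (2; 1) ×7,  (2; 2) ×4,  (2; 3) }


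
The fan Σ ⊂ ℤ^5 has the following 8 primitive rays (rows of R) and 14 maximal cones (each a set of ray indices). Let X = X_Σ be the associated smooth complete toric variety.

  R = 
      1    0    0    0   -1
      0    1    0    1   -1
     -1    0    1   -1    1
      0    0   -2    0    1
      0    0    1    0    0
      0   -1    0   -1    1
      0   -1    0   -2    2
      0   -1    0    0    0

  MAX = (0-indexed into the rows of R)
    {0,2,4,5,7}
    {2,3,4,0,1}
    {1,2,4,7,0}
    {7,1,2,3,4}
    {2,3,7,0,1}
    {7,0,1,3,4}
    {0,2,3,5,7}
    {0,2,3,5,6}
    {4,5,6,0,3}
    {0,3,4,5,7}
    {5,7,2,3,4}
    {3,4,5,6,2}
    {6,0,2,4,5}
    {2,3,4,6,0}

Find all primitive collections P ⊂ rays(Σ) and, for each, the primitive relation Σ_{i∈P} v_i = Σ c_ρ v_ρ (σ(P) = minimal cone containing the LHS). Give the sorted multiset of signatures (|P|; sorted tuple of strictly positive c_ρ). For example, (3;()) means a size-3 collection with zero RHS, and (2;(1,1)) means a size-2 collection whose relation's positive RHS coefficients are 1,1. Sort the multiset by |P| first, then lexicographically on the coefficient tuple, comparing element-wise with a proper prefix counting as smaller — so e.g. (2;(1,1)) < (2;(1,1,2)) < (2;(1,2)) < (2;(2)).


|primitive collections| = 5. Relations:

  P={1,5}:  v_{1} + v_{5} = 0  →  sig = (2;())
  P={1,6}:  v_{1} + v_{6} = v_{0} + v_{2} + v_{3} + v_{4}  →  sig = (2;(1,1,1,1))
  P={6,7}:  v_{6} + v_{7} = 2·v_{5}  →  sig = (2;(2))
  P={0,2,3,4,5}:  v_{0} + v_{2} + v_{3} + v_{4} + v_{5} = v_{6}  →  sig = (5;(1))
  P={0,2,3,4,7}:  v_{0} + v_{2} + v_{3} + v_{4} + v_{7} = v_{5}  →  sig = (5;(1))

Hence PRS(X_Σ) =
{ (2;()),  (2;(1,1,1,1)),  (2;(2)),  (5;(1)) ×2 }


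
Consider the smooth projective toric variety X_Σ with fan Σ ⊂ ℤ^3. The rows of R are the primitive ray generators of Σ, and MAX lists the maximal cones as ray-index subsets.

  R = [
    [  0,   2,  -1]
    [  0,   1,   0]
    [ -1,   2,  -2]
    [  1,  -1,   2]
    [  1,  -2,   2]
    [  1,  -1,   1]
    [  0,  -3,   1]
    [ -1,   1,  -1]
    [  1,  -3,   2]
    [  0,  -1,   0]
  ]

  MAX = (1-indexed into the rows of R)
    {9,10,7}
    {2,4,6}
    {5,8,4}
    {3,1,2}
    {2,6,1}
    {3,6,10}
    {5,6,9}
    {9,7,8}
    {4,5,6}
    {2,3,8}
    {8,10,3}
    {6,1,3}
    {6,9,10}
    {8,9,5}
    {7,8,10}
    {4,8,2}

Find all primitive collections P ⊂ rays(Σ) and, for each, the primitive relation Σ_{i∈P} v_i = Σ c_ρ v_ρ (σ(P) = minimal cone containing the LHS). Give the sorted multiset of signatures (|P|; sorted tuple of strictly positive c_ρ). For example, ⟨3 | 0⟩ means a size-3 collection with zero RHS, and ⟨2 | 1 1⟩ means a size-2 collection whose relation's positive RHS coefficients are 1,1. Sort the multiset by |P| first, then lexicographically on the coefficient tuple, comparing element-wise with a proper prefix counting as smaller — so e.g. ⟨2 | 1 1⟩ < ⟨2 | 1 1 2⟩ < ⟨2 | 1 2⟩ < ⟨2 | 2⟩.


Σ has 23 primitive collections:

  {2,10}:  v_{2} + v_{10} = 0 ; sig = ⟨2 | 0⟩
  {3,5}:  v_{3} + v_{5} = 0 ; sig = ⟨2 | 0⟩
  {6,8}:  v_{6} + v_{8} = 0 ; sig = ⟨2 | 0⟩
  {1,7}:  v_{1} + v_{7} = v_{10} ; sig = ⟨2 | 1⟩
  {1,9}:  v_{1} + v_{9} = v_{6} ; sig = ⟨2 | 1⟩
  {2,5}:  v_{2} + v_{5} = v_{4} ; sig = ⟨2 | 1⟩
  {2,9}:  v_{2} + v_{9} = v_{5} ; sig = ⟨2 | 1⟩
  {3,4}:  v_{3} + v_{4} = v_{2} ; sig = ⟨2 | 1⟩
  {3,9}:  v_{3} + v_{9} = v_{10} ; sig = ⟨2 | 1⟩
  {4,10}:  v_{4} + v_{10} = v_{5} ; sig = ⟨2 | 1⟩
  {5,10}:  v_{5} + v_{10} = v_{9} ; sig = ⟨2 | 1⟩
  {1,5}:  v_{1} + v_{5} = v_{2} + v_{6} ; sig = ⟨2 | 1 1⟩
  {1,8}:  v_{1} + v_{8} = v_{2} + v_{3} ; sig = ⟨2 | 1 1⟩
  {1,10}:  v_{1} + v_{10} = v_{3} + v_{6} ; sig = ⟨2 | 1 1⟩
  {2,7}:  v_{2} + v_{7} = v_{8} + v_{9} ; sig = ⟨2 | 1 1⟩
  {6,7}:  v_{6} + v_{7} = v_{9} + v_{10} ; sig = ⟨2 | 1 1⟩
  {4,7}:  v_{4} + v_{7} = v_{5} + v_{8} + v_{9} ; sig = ⟨2 | 1 1 1⟩
  {1,4}:  v_{1} + v_{4} = 2·v_{2} + v_{6} ; sig = ⟨2 | 1 2⟩
  {3,7}:  v_{3} + v_{7} = v_{8} + 2·v_{10} ; sig = ⟨2 | 1 2⟩
  {5,7}:  v_{5} + v_{7} = v_{8} + 2·v_{9} ; sig = ⟨2 | 1 2⟩
  {4,9}:  v_{4} + v_{9} = 2·v_{5} ; sig = ⟨2 | 2⟩
  {2,3,6}:  v_{2} + v_{3} + v_{6} = v_{1} ; sig = ⟨3 | 1⟩
  {8,9,10}:  v_{8} + v_{9} + v_{10} = v_{7} ; sig = ⟨3 | 1⟩

Hence PRS(X_Σ) =
    |P|=2: 21 collections, coeffs (), (), (), (1), (1), (1), (1), (1), (1), (1), (1), (1,1), (1,1), (1,1), (1,1), (1,1), (1,1,1), (1,2), (1,2), (1,2), (2)
    |P|=3: 2 collections, coeffs (1), (1)


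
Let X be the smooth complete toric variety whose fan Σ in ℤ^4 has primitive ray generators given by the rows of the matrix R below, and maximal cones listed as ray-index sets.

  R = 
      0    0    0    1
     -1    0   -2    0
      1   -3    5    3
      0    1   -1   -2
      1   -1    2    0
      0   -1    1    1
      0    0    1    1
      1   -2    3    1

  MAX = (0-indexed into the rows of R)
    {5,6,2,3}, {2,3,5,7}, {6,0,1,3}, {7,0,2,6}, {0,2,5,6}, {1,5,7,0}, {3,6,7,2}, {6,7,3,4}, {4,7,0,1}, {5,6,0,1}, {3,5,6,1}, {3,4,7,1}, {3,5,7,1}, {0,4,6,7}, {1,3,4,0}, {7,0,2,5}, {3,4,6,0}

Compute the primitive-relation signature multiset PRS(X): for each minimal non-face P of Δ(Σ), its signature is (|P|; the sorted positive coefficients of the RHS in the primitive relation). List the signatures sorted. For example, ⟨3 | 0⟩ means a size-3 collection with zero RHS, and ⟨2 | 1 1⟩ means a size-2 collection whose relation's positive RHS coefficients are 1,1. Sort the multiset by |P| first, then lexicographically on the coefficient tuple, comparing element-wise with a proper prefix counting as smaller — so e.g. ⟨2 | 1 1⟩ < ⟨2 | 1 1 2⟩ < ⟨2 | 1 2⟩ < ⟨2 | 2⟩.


Σ has 9 primitive collections:

  {4,5}:  v_{4} + v_{5} = v_{7}  ⇒ sig = ⟨2 | 1⟩
  {2,4}:  v_{2} + v_{4} = v_{6} + 2·v_{7}  ⇒ sig = ⟨2 | 1 2⟩
  {1,2}:  v_{1} + v_{2} = 3·v_{5}  ⇒ sig = ⟨2 | 3⟩
  {0,3,5}:  v_{0} + v_{3} + v_{5} = 0  ⇒ sig = ⟨3 | 0⟩
  {0,3,7}:  v_{0} + v_{3} + v_{7} = v_{4}  ⇒ sig = ⟨3 | 1⟩
  {1,4,6}:  v_{1} + v_{4} + v_{6} = v_{5}  ⇒ sig = ⟨3 | 1⟩
  {5,6,7}:  v_{5} + v_{6} + v_{7} = v_{2}  ⇒ sig = ⟨3 | 1⟩
  {0,2,3}:  v_{0} + v_{2} + v_{3} = v_{6} + v_{7}  ⇒ sig = ⟨3 | 1 1⟩
  {1,6,7}:  v_{1} + v_{6} + v_{7} = 2·v_{5}  ⇒ sig = ⟨3 | 2⟩

Sorted signature multiset PRS(X):
    ⟨2 | 1⟩
    ⟨2 | 1 2⟩
    ⟨2 | 3⟩
    ⟨3 | 0⟩
    ⟨3 | 1⟩
    ⟨3 | 1⟩
    ⟨3 | 1⟩
    ⟨3 | 1 1⟩
    ⟨3 | 2⟩


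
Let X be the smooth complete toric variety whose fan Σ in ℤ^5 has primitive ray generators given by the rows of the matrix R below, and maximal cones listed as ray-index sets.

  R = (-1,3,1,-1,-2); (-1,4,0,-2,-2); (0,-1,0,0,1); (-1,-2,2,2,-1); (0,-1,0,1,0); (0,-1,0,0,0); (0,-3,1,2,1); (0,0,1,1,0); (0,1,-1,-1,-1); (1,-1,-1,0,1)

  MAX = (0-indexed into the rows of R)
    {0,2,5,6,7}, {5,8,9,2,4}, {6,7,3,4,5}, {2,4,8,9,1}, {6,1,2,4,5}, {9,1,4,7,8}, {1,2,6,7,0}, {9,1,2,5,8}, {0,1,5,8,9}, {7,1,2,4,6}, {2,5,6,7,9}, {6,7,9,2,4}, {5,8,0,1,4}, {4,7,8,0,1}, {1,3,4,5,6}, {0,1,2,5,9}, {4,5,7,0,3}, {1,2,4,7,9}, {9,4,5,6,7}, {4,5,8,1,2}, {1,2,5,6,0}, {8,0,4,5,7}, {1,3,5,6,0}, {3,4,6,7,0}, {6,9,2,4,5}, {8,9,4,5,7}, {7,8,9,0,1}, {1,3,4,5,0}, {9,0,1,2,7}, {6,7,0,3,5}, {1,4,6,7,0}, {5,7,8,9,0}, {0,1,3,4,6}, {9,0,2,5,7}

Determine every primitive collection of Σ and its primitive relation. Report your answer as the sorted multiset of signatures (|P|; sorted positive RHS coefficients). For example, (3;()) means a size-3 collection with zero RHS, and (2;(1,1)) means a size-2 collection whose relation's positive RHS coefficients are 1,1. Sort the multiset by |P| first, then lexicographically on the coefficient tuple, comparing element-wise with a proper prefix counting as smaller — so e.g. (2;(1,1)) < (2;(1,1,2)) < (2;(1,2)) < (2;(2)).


Σ has 15 primitive collections:

  • {6,8}:  v_{6} + v_{8} = v_{4} + v_{5}  →  sig = (2;(1,1))
  • {2,3}:  v_{2} + v_{3} = v_{1} + v_{5} + 2·v_{6}  →  sig = (2;(1,1,2))
  • {3,9}:  v_{3} + v_{9} = v_{4} + 2·v_{5} + v_{7}  →  sig = (2;(1,1,2))
  • {3,8}:  v_{3} + v_{8} = v_{0} + 2·v_{4} + 2·v_{5}  →  sig = (2;(1,2,2))
  • {1,6,9}:  v_{1} + v_{6} + v_{9} = 0  →  sig = (3;())
  • {2,7,8}:  v_{2} + v_{7} + v_{8} = 0  →  sig = (3;())
  • {1,5,7}:  v_{1} + v_{5} + v_{7} = v_{0}  →  sig = (3;(1))
  • {0,2,4}:  v_{0} + v_{2} + v_{4} = v_{1} + v_{6}  →  sig = (3;(1,1))
  • {0,2,8}:  v_{0} + v_{2} + v_{8} = v_{1} + v_{5}  →  sig = (3;(1,1))
  • {0,4,9}:  v_{0} + v_{4} + v_{9} = v_{7} + v_{8}  →  sig = (3;(1,1))
  • {0,6,9}:  v_{0} + v_{6} + v_{9} = v_{5} + v_{7}  →  sig = (3;(1,1))
  • {1,3,7}:  v_{1} + v_{3} + v_{7} = 2·v_{0} + v_{4} + v_{6}  →  sig = (3;(1,1,2))
  • {0,4,5,6}:  v_{0} + v_{4} + v_{5} + v_{6} = v_{3}  →  sig = (4;(1))
  • {1,4,5,9}:  v_{1} + v_{4} + v_{5} + v_{9} = v_{8}  →  sig = (4;(1))
  • {2,4,5,7}:  v_{2} + v_{4} + v_{5} + v_{7} = v_{6}  →  sig = (4;(1))

Sorted signature multiset PRS(X):
    (2;(1,1))
    (2;(1,1,2))
    (2;(1,1,2))
    (2;(1,2,2))
    (3;())
    (3;())
    (3;(1))
    (3;(1,1))
    (3;(1,1))
    (3;(1,1))
    (3;(1,1))
    (3;(1,1,2))
    (4;(1))
    (4;(1))
    (4;(1))


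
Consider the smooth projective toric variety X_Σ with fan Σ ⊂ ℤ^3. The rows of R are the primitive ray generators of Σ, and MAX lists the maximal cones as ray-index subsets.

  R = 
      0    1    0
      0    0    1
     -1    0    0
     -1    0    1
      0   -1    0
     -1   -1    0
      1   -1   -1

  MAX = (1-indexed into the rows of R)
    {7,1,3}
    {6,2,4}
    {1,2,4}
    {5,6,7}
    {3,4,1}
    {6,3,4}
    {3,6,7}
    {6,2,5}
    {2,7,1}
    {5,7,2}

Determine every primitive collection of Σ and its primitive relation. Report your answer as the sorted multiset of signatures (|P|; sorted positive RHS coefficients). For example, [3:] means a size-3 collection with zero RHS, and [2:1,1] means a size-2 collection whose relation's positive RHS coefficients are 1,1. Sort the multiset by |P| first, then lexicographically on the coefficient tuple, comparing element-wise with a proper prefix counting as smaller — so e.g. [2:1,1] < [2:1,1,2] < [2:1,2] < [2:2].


Minimal non-faces — 7 found among 7 rays, 10 max cones:

  P={1,5}:  v_{1} + v_{5} = 0  ⟹  sig = [2:]
  P={1,6}:  v_{1} + v_{6} = v_{3}  ⟹  sig = [2:1]
  P={2,3}:  v_{2} + v_{3} = v_{4}  ⟹  sig = [2:1]
  P={3,5}:  v_{3} + v_{5} = v_{6}  ⟹  sig = [2:1]
  P={4,7}:  v_{4} + v_{7} = v_{5}  ⟹  sig = [2:1]
  P={4,5}:  v_{4} + v_{5} = v_{2} + v_{6}  ⟹  sig = [2:1,1]
  P={2,6,7}:  v_{2} + v_{6} + v_{7} = 2·v_{5}  ⟹  sig = [3:2]

so the primitive-relation signature multiset is
    |P|=2: 6 collections, coeffs (), (1), (1), (1), (1), (1,1)
    |P|=3: 1 collection, coeffs (2)


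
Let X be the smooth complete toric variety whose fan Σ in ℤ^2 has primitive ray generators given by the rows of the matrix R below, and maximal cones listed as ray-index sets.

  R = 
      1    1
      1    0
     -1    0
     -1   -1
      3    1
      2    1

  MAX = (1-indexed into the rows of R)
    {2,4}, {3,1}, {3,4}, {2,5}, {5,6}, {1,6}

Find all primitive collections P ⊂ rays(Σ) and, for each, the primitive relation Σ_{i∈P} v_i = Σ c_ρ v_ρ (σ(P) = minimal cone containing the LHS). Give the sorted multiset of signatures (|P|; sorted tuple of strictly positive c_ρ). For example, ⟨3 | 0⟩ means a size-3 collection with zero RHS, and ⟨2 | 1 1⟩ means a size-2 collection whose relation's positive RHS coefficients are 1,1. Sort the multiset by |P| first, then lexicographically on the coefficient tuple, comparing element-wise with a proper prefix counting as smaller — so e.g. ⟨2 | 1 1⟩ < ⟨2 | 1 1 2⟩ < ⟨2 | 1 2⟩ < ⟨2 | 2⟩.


Primitive collections (9):

  P={1,4}:  v_{1} + v_{4} = 0  so sig = ⟨2 | 0⟩
  P={2,3}:  v_{2} + v_{3} = 0  so sig = ⟨2 | 0⟩
  P={1,2}:  v_{1} + v_{2} = v_{6}  so sig = ⟨2 | 1⟩
  P={2,6}:  v_{2} + v_{6} = v_{5}  so sig = ⟨2 | 1⟩
  P={3,5}:  v_{3} + v_{5} = v_{6}  so sig = ⟨2 | 1⟩
  P={3,6}:  v_{3} + v_{6} = v_{1}  so sig = ⟨2 | 1⟩
  P={4,6}:  v_{4} + v_{6} = v_{2}  so sig = ⟨2 | 1⟩
  P={1,5}:  v_{1} + v_{5} = 2·v_{6}  so sig = ⟨2 | 2⟩
  P={4,5}:  v_{4} + v_{5} = 2·v_{2}  so sig = ⟨2 | 2⟩

Signatures (|P|; sorted positive RHS coefficients), sorted:
{ ⟨2 | 0⟩ ×2,  ⟨2 | 1⟩ ×5,  ⟨2 | 2⟩ ×2 }


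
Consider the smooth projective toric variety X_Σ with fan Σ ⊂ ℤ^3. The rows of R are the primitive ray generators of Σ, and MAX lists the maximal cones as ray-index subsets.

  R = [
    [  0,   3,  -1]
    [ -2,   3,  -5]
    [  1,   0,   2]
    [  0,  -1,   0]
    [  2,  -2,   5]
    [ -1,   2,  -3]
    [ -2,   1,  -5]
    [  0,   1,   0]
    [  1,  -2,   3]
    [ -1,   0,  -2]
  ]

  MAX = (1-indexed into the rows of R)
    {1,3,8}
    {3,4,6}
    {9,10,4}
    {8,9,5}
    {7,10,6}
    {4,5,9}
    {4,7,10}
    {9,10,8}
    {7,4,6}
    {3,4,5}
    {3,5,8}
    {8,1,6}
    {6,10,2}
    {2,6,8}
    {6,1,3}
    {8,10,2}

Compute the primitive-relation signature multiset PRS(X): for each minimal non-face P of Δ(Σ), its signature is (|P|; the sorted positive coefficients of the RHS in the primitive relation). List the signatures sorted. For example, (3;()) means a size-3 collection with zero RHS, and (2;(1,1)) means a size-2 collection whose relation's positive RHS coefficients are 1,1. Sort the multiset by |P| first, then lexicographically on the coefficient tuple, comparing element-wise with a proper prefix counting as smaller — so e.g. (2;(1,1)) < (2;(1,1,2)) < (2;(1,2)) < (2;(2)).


Primitive collections (24):

  P={3,10}:  v_{3} + v_{10} = 0  ⇒ sig = (2;())
  P={4,8}:  v_{4} + v_{8} = 0  ⇒ sig = (2;())
  P={6,9}:  v_{6} + v_{9} = 0  ⇒ sig = (2;())
  P={2,5}:  v_{2} + v_{5} = v_{8}  ⇒ sig = (2;(1))
  P={3,9}:  v_{3} + v_{9} = v_{5}  ⇒ sig = (2;(1))
  P={5,6}:  v_{5} + v_{6} = v_{3}  ⇒ sig = (2;(1))
  P={5,7}:  v_{5} + v_{7} = v_{4}  ⇒ sig = (2;(1))
  P={5,10}:  v_{5} + v_{10} = v_{9}  ⇒ sig = (2;(1))
  P={1,4}:  v_{1} + v_{4} = v_{3} + v_{6}  ⇒ sig = (2;(1,1))
  P={1,9}:  v_{1} + v_{9} = v_{3} + v_{8}  ⇒ sig = (2;(1,1))
  P={1,10}:  v_{1} + v_{10} = v_{6} + v_{8}  ⇒ sig = (2;(1,1))
  P={2,3}:  v_{2} + v_{3} = v_{6} + v_{8}  ⇒ sig = (2;(1,1))
  P={2,4}:  v_{2} + v_{4} = v_{6} + v_{10}  ⇒ sig = (2;(1,1))
  P={2,9}:  v_{2} + v_{9} = v_{8} + v_{10}  ⇒ sig = (2;(1,1))
  P={3,7}:  v_{3} + v_{7} = v_{4} + v_{6}  ⇒ sig = (2;(1,1))
  P={7,8}:  v_{7} + v_{8} = v_{6} + v_{10}  ⇒ sig = (2;(1,1))
  P={7,9}:  v_{7} + v_{9} = v_{4} + v_{10}  ⇒ sig = (2;(1,1))
  P={1,5}:  v_{1} + v_{5} = 2·v_{3} + v_{8}  ⇒ sig = (2;(1,2))
  P={1,7}:  v_{1} + v_{7} = 2·v_{6}  ⇒ sig = (2;(2))
  P={1,2}:  v_{1} + v_{2} = 2·v_{6} + 2·v_{8}  ⇒ sig = (2;(2,2))
  P={2,7}:  v_{2} + v_{7} = 2·v_{6} + 2·v_{10}  ⇒ sig = (2;(2,2))
  P={3,6,8}:  v_{3} + v_{6} + v_{8} = v_{1}  ⇒ sig = (3;(1))
  P={4,6,10}:  v_{4} + v_{6} + v_{10} = v_{7}  ⇒ sig = (3;(1))
  P={6,8,10}:  v_{6} + v_{8} + v_{10} = v_{2}  ⇒ sig = (3;(1))

Sorted signature multiset PRS(X):
    (2;())
    (2;())
    (2;())
    (2;(1))
    (2;(1))
    (2;(1))
    (2;(1))
    (2;(1))
    (2;(1,1))
    (2;(1,1))
    (2;(1,1))
    (2;(1,1))
    (2;(1,1))
    (2;(1,1))
    (2;(1,1))
    (2;(1,1))
    (2;(1,1))
    (2;(1,2))
    (2;(2))
    (2;(2,2))
    (2;(2,2))
    (3;(1))
    (3;(1))
    (3;(1))


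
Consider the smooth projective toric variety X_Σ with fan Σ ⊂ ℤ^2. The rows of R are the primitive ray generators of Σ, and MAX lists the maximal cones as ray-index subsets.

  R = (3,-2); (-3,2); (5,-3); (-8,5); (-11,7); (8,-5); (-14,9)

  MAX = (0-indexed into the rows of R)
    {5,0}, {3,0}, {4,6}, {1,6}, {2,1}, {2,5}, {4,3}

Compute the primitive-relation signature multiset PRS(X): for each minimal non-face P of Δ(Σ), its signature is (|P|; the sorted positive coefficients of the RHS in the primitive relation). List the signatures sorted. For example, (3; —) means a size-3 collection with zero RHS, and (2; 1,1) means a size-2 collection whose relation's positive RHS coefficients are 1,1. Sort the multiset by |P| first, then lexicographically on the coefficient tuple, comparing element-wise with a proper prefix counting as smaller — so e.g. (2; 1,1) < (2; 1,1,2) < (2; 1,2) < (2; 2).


Δ(Σ) — 7 vertices, 14 min non-faces:

  {0,1}:  v_{0} + v_{1} = 0  ⟹  sig = (2; —)
  {3,5}:  v_{3} + v_{5} = 0  ⟹  sig = (2; —)
  {0,2}:  v_{0} + v_{2} = v_{5}  ⟹  sig = (2; 1)
  {0,4}:  v_{0} + v_{4} = v_{3}  ⟹  sig = (2; 1)
  {0,6}:  v_{0} + v_{6} = v_{4}  ⟹  sig = (2; 1)
  {1,3}:  v_{1} + v_{3} = v_{4}  ⟹  sig = (2; 1)
  {1,4}:  v_{1} + v_{4} = v_{6}  ⟹  sig = (2; 1)
  {1,5}:  v_{1} + v_{5} = v_{2}  ⟹  sig = (2; 1)
  {2,3}:  v_{2} + v_{3} = v_{1}  ⟹  sig = (2; 1)
  {4,5}:  v_{4} + v_{5} = v_{1}  ⟹  sig = (2; 1)
  {2,4}:  v_{2} + v_{4} = 2·v_{1}  ⟹  sig = (2; 2)
  {3,6}:  v_{3} + v_{6} = 2·v_{4}  ⟹  sig = (2; 2)
  {5,6}:  v_{5} + v_{6} = 2·v_{1}  ⟹  sig = (2; 2)
  {2,6}:  v_{2} + v_{6} = 3·v_{1}  ⟹  sig = (2; 3)

Sorted signature multiset PRS(X):
    |P|=2: 14 collections, coeffs (), (), (1), (1), (1), (1), (1), (1), (1), (1), (2), (2), (2), (3)


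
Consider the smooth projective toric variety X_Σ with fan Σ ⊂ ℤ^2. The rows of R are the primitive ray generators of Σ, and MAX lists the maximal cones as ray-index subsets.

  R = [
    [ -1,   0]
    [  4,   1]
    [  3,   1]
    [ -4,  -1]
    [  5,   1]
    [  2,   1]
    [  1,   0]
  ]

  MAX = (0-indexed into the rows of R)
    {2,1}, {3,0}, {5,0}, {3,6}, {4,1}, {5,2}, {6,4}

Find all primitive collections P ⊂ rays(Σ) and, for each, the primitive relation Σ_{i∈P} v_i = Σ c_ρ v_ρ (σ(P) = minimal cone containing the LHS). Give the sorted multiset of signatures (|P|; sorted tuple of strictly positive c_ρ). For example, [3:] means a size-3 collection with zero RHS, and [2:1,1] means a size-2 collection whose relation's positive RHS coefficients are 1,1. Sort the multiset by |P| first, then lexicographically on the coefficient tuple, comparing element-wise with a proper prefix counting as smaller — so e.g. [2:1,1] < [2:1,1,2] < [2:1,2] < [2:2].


14 minimal non-faces of Δ(Σ) (on 7 rays):

  • {0,6}:  v_{0} + v_{6} = 0 — sig = [2:]
  • {1,3}:  v_{1} + v_{3} = 0 — sig = [2:]
  • {0,1}:  v_{0} + v_{1} = v_{2} — sig = [2:1]
  • {0,2}:  v_{0} + v_{2} = v_{5} — sig = [2:1]
  • {0,4}:  v_{0} + v_{4} = v_{1} — sig = [2:1]
  • {1,6}:  v_{1} + v_{6} = v_{4} — sig = [2:1]
  • {2,3}:  v_{2} + v_{3} = v_{0} — sig = [2:1]
  • {2,6}:  v_{2} + v_{6} = v_{1} — sig = [2:1]
  • {3,4}:  v_{3} + v_{4} = v_{6} — sig = [2:1]
  • {5,6}:  v_{5} + v_{6} = v_{2} — sig = [2:1]
  • {4,5}:  v_{4} + v_{5} = v_{1} + v_{2} — sig = [2:1,1]
  • {1,5}:  v_{1} + v_{5} = 2·v_{2} — sig = [2:2]
  • {2,4}:  v_{2} + v_{4} = 2·v_{1} — sig = [2:2]
  • {3,5}:  v_{3} + v_{5} = 2·v_{0} — sig = [2:2]

Sorted signature multiset PRS(X):
    |P|=2: 14 collections, coeffs (), (), (1), (1), (1), (1), (1), (1), (1), (1), (1,1), (2), (2), (2)


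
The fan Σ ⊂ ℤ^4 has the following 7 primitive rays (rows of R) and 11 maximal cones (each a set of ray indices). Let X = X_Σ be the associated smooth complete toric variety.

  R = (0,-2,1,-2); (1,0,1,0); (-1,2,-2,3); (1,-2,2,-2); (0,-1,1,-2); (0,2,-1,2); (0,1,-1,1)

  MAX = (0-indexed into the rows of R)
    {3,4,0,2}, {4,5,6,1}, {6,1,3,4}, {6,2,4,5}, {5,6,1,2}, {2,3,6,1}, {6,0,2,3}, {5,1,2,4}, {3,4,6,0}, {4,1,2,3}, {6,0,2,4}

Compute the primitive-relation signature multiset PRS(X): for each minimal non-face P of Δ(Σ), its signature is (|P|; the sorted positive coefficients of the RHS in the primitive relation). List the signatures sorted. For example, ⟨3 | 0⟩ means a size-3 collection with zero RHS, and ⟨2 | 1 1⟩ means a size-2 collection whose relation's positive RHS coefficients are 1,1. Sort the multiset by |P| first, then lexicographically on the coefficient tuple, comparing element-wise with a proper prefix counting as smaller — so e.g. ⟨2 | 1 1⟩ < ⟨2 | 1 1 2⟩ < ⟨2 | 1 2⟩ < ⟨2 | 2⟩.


The 5 primitive collections of Σ (r=7, n=4):

  • {0,5}:  v_{0} + v_{5} = 0  so sig = ⟨2 | 0⟩
  • {0,1}:  v_{0} + v_{1} = v_{3}  so sig = ⟨2 | 1⟩
  • {3,5}:  v_{3} + v_{5} = v_{1}  so sig = ⟨2 | 1⟩
  • {2,3,4,6}:  v_{2} + v_{3} + v_{4} + v_{6} = 0  so sig = ⟨4 | 0⟩
  • {1,2,4,6}:  v_{1} + v_{2} + v_{4} + v_{6} = v_{5}  so sig = ⟨4 | 1⟩

Signatures (|P|; sorted positive RHS coefficients), sorted:
    ⟨2 | 0⟩
    ⟨2 | 1⟩
    ⟨2 | 1⟩
    ⟨4 | 0⟩
    ⟨4 | 1⟩


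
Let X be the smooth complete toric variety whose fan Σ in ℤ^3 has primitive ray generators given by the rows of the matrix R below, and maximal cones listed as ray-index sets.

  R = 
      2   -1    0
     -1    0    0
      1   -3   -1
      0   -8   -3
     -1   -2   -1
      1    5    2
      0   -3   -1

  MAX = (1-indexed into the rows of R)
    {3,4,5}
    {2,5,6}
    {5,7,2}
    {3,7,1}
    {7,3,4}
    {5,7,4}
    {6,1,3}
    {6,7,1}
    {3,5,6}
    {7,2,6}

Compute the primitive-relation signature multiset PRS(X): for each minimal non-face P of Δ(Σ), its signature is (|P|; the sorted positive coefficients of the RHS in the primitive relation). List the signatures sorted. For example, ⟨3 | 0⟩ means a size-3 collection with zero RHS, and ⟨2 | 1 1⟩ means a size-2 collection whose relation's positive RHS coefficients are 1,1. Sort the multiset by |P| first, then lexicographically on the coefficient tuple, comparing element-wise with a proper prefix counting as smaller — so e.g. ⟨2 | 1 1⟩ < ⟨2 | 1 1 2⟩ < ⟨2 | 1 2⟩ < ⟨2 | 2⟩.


Σ has 9 primitive collections:

  P = {1,5}:  v_{1} + v_{5} = v_{3} — sig = ⟨2 | 1⟩
  P = {2,3}:  v_{2} + v_{3} = v_{7} — sig = ⟨2 | 1⟩
  P = {4,6}:  v_{4} + v_{6} = v_{3} — sig = ⟨2 | 1⟩
  P = {1,2}:  v_{1} + v_{2} = v_{6} + 2·v_{7} — sig = ⟨2 | 1 2⟩
  P = {1,4}:  v_{1} + v_{4} = 2·v_{3} + v_{7} — sig = ⟨2 | 1 2⟩
  P = {2,4}:  v_{2} + v_{4} = v_{5} + 2·v_{7} — sig = ⟨2 | 1 2⟩
  P = {5,6,7}:  v_{5} + v_{6} + v_{7} = 0 — sig = ⟨3 | 0⟩
  P = {3,5,7}:  v_{3} + v_{5} + v_{7} = v_{4} — sig = ⟨3 | 1⟩
  P = {3,6,7}:  v_{3} + v_{6} + v_{7} = v_{1} — sig = ⟨3 | 1⟩

Sorted signature multiset PRS(X):
{ ⟨2 | 1⟩ ×3,  ⟨2 | 1 2⟩ ×3,  ⟨3 | 0⟩,  ⟨3 | 1⟩ ×2 }
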